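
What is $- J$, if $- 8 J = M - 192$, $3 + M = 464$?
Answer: $\frac{269}{8} \approx 33.625$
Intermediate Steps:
$M = 461$ ($M = -3 + 464 = 461$)
$J = - \frac{269}{8}$ ($J = - \frac{461 - 192}{8} = \left(- \frac{1}{8}\right) 269 = - \frac{269}{8} \approx -33.625$)
$- J = \left(-1\right) \left(- \frac{269}{8}\right) = \frac{269}{8}$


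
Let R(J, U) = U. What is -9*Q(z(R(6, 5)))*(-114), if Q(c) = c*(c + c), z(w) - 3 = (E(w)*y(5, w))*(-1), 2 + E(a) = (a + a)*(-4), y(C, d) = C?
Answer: 93097188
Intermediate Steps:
E(a) = -2 - 8*a (E(a) = -2 + (a + a)*(-4) = -2 + (2*a)*(-4) = -2 - 8*a)
z(w) = 13 + 40*w (z(w) = 3 + ((-2 - 8*w)*5)*(-1) = 3 + (-10 - 40*w)*(-1) = 3 + (10 + 40*w) = 13 + 40*w)
Q(c) = 2*c² (Q(c) = c*(2*c) = 2*c²)
-9*Q(z(R(6, 5)))*(-114) = -18*(13 + 40*5)²*(-114) = -18*(13 + 200)²*(-114) = -18*213²*(-114) = -18*45369*(-114) = -9*90738*(-114) = -816642*(-114) = 93097188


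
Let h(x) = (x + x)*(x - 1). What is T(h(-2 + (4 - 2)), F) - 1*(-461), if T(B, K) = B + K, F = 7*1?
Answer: 468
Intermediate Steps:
F = 7
h(x) = 2*x*(-1 + x) (h(x) = (2*x)*(-1 + x) = 2*x*(-1 + x))
T(h(-2 + (4 - 2)), F) - 1*(-461) = (2*(-2 + (4 - 2))*(-1 + (-2 + (4 - 2))) + 7) - 1*(-461) = (2*(-2 + 2)*(-1 + (-2 + 2)) + 7) + 461 = (2*0*(-1 + 0) + 7) + 461 = (2*0*(-1) + 7) + 461 = (0 + 7) + 461 = 7 + 461 = 468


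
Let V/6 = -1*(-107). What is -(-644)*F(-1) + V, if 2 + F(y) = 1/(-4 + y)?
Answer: -3874/5 ≈ -774.80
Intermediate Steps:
F(y) = -2 + 1/(-4 + y)
V = 642 (V = 6*(-1*(-107)) = 6*107 = 642)
-(-644)*F(-1) + V = -(-644)*(9 - 2*(-1))/(-4 - 1) + 642 = -(-644)*(9 + 2)/(-5) + 642 = -(-644)*(-⅕*11) + 642 = -(-644)*(-11)/5 + 642 = -92*77/5 + 642 = -7084/5 + 642 = -3874/5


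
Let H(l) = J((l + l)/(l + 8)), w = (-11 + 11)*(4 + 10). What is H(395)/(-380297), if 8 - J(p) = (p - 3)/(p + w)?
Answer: -6739/300434630 ≈ -2.2431e-5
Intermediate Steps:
w = 0 (w = 0*14 = 0)
J(p) = 8 - (-3 + p)/p (J(p) = 8 - (p - 3)/(p + 0) = 8 - (-3 + p)/p)
H(l) = 7 + 3*(8 + l)/(2*l) (H(l) = 7 + 3/(((l + l)/(l + 8))) = 7 + 3/(((2*l)/(8 + l))) = 7 + 3/((2*l/(8 + l))) = 7 + 3*((8 + l)/(2*l)) = 7 + 3*(8 + l)/(2*l))
H(395)/(-380297) = (17/2 + 12/395)/(-380297) = (17/2 + 12*(1/395))*(-1/380297) = (17/2 + 12/395)*(-1/380297) = (6739/790)*(-1/380297) = -6739/300434630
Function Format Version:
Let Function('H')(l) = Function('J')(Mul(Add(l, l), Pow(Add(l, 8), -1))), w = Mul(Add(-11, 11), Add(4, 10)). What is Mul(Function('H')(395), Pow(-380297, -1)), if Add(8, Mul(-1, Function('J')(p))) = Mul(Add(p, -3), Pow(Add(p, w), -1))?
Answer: Rational(-6739, 300434630) ≈ -2.2431e-5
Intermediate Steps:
w = 0 (w = Mul(0, 14) = 0)
Function('J')(p) = Add(8, Mul(-1, Pow(p, -1), Add(-3, p))) (Function('J')(p) = Add(8, Mul(-1, Mul(Add(p, -3), Pow(Add(p, 0), -1)))) = Add(8, Mul(-1, Mul(Add(-3, p), Pow(p, -1)))) = Add(8, Mul(-1, Mul(Pow(p, -1), Add(-3, p)))) = Add(8, Mul(-1, Pow(p, -1), Add(-3, p))))
Function('H')(l) = Add(7, Mul(Rational(3, 2), Pow(l, -1), Add(8, l))) (Function('H')(l) = Add(7, Mul(3, Pow(Mul(Add(l, l), Pow(Add(l, 8), -1)), -1))) = Add(7, Mul(3, Pow(Mul(Mul(2, l), Pow(Add(8, l), -1)), -1))) = Add(7, Mul(3, Pow(Mul(2, l, Pow(Add(8, l), -1)), -1))) = Add(7, Mul(3, Mul(Rational(1, 2), Pow(l, -1), Add(8, l)))) = Add(7, Mul(Rational(3, 2), Pow(l, -1), Add(8, l))))
Mul(Function('H')(395), Pow(-380297, -1)) = Mul(Add(Rational(17, 2), Mul(12, Pow(395, -1))), Pow(-380297, -1)) = Mul(Add(Rational(17, 2), Mul(12, Rational(1, 395))), Rational(-1, 380297)) = Mul(Add(Rational(17, 2), Rational(12, 395)), Rational(-1, 380297)) = Mul(Rational(6739, 790), Rational(-1, 380297)) = Rational(-6739, 300434630)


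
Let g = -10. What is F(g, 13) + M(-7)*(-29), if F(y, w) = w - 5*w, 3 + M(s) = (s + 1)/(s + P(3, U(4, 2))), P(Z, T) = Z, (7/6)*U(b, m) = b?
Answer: -17/2 ≈ -8.5000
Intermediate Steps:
U(b, m) = 6*b/7
M(s) = -3 + (1 + s)/(3 + s) (M(s) = -3 + (s + 1)/(s + 3) = -3 + (1 + s)/(3 + s))
F(y, w) = -4*w
F(g, 13) + M(-7)*(-29) = -4*13 + (2*(-4 - 1*(-7))/(3 - 7))*(-29) = -52 + (2*(-4 + 7)/(-4))*(-29) = -52 + (2*(-¼)*3)*(-29) = -52 - 3/2*(-29) = -52 + 87/2 = -17/2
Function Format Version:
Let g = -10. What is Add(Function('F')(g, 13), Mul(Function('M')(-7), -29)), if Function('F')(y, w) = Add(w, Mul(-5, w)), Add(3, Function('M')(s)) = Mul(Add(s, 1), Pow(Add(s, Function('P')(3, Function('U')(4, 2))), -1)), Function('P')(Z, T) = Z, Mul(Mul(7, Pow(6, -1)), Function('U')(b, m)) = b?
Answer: Rational(-17, 2) ≈ -8.5000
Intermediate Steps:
Function('U')(b, m) = Mul(Rational(6, 7), b)
Function('M')(s) = Add(-3, Mul(Pow(Add(3, s), -1), Add(1, s))) (Function('M')(s) = Add(-3, Mul(Add(s, 1), Pow(Add(s, 3), -1))) = Add(-3, Mul(Add(1, s), Pow(Add(3, s), -1))) = Add(-3, Mul(Pow(Add(3, s), -1), Add(1, s))))
Function('F')(y, w) = Mul(-4, w)
Add(Function('F')(g, 13), Mul(Function('M')(-7), -29)) = Add(Mul(-4, 13), Mul(Mul(2, Pow(Add(3, -7), -1), Add(-4, Mul(-1, -7))), -29)) = Add(-52, Mul(Mul(2, Pow(-4, -1), Add(-4, 7)), -29)) = Add(-52, Mul(Mul(2, Rational(-1, 4), 3), -29)) = Add(-52, Mul(Rational(-3, 2), -29)) = Add(-52, Rational(87, 2)) = Rational(-17, 2)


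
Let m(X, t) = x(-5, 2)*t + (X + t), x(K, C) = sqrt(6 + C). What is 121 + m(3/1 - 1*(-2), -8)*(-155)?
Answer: 586 + 2480*sqrt(2) ≈ 4093.3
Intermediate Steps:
m(X, t) = X + t + 2*t*sqrt(2) (m(X, t) = sqrt(6 + 2)*t + (X + t) = sqrt(8)*t + (X + t) = (2*sqrt(2))*t + (X + t) = 2*t*sqrt(2) + (X + t) = X + t + 2*t*sqrt(2))
121 + m(3/1 - 1*(-2), -8)*(-155) = 121 + ((3/1 - 1*(-2)) - 8 + 2*(-8)*sqrt(2))*(-155) = 121 + ((3*1 + 2) - 8 - 16*sqrt(2))*(-155) = 121 + ((3 + 2) - 8 - 16*sqrt(2))*(-155) = 121 + (5 - 8 - 16*sqrt(2))*(-155) = 121 + (-3 - 16*sqrt(2))*(-155) = 121 + (465 + 2480*sqrt(2)) = 586 + 2480*sqrt(2)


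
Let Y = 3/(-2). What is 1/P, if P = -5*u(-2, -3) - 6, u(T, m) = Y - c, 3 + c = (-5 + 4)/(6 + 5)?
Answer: -22/307 ≈ -0.071661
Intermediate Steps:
c = -34/11 (c = -3 + (-5 + 4)/(6 + 5) = -3 - 1/11 = -34/11 ≈ -3.0909)
Y = -3/2 (Y = 3*(-1/2) = -3/2 ≈ -1.5000)
u(T, m) = 35/22 (u(T, m) = -3/2 - 1*(-34/11) = -3/2 + 34/11 = 35/22)
P = -307/22 (P = -5*35/22 - 6 = -175/22 - 6 = -307/22 ≈ -13.955)
1/P = 1/(-307/22) = -22/307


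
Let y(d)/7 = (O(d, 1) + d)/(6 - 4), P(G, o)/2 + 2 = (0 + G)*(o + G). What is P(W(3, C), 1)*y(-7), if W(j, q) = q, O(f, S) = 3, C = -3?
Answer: -112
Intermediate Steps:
P(G, o) = -4 + 2*G*(G + o) (P(G, o) = -4 + 2*((0 + G)*(o + G)) = -4 + 2*(G*(G + o)) = -4 + 2*G*(G + o))
y(d) = 21/2 + 7*d/2 (y(d) = 7*((3 + d)/(6 - 4)) = 7*((3 + d)/2) = 7*((3 + d)*(½)) = 7*(3/2 + d/2) = 21/2 + 7*d/2)
P(W(3, C), 1)*y(-7) = (-4 + 2*(-3)² + 2*(-3)*1)*(21/2 + (7/2)*(-7)) = (-4 + 2*9 - 6)*(21/2 - 49/2) = (-4 + 18 - 6)*(-14) = 8*(-14) = -112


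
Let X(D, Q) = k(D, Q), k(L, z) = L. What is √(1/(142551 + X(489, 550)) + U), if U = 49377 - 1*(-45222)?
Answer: √30242770547835/17880 ≈ 307.57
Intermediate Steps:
X(D, Q) = D
U = 94599 (U = 49377 + 45222 = 94599)
√(1/(142551 + X(489, 550)) + U) = √(1/(142551 + 489) + 94599) = √(1/143040 + 94599) = √(13531440961/143040) = √30242770547835/17880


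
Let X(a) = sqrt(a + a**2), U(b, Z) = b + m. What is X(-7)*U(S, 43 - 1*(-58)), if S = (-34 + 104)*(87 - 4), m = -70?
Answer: 5740*sqrt(42) ≈ 37199.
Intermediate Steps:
S = 5810 (S = 70*83 = 5810)
U(b, Z) = -70 + b (U(b, Z) = b - 70 = -70 + b)
X(-7)*U(S, 43 - 1*(-58)) = sqrt(-7*(1 - 7))*(-70 + 5810) = sqrt(-7*(-6))*5740 = sqrt(42)*5740 = 5740*sqrt(42)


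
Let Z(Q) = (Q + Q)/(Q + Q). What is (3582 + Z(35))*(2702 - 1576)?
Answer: 4034458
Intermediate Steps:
Z(Q) = 1 (Z(Q) = (2*Q)/((2*Q)) = (2*Q)*(1/(2*Q)) = 1)
(3582 + Z(35))*(2702 - 1576) = (3582 + 1)*(2702 - 1576) = 3583*1126 = 4034458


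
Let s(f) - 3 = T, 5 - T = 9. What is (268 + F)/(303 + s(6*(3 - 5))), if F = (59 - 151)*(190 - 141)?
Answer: -2120/151 ≈ -14.040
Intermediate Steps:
T = -4 (T = 5 - 1*9 = 5 - 9 = -4)
s(f) = -1 (s(f) = 3 - 4 = -1)
F = -4508 (F = -92*49 = -4508)
(268 + F)/(303 + s(6*(3 - 5))) = (268 - 4508)/(303 - 1) = -4240/302 = -4240*1/302 = -2120/151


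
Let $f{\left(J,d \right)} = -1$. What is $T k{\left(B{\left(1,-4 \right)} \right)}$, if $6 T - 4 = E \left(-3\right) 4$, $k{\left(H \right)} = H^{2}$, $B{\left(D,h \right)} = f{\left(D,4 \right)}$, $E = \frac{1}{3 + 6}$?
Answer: $\frac{4}{9} \approx 0.44444$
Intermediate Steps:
$E = \frac{1}{9} \approx 0.11111$
$B{\left(D,h \right)} = -1$
$T = \frac{4}{9}$ ($T = \frac{2}{3} + \frac{\frac{1}{9} \left(-3\right) 4}{6} = \frac{2}{3} + \frac{\left(- \frac{1}{3}\right) 4}{6} = \frac{2}{3} + \frac{1}{6} \left(- \frac{4}{3}\right) = \frac{2}{3} - \frac{2}{9} = \frac{4}{9} \approx 0.44444$)
$T k{\left(B{\left(1,-4 \right)} \right)} = \frac{4 \left(-1\right)^{2}}{9} = \frac{4}{9} \cdot 1 = \frac{4}{9}$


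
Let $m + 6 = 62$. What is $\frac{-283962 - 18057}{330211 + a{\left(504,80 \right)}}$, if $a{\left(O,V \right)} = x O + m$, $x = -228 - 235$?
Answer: $- \frac{100673}{32305} \approx -3.1163$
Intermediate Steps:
$m = 56$ ($m = -6 + 62 = 56$)
$x = -463$
$a{\left(O,V \right)} = 56 - 463 O$ ($a{\left(O,V \right)} = - 463 O + 56 = 56 - 463 O$)
$\frac{-283962 - 18057}{330211 + a{\left(504,80 \right)}} = \frac{-283962 - 18057}{330211 + \left(56 - 233352\right)} = - \frac{302019}{330211 + \left(56 - 233352\right)} = - \frac{302019}{330211 - 233296} = - \frac{302019}{96915} = \left(-302019\right) \frac{1}{96915} = - \frac{100673}{32305}$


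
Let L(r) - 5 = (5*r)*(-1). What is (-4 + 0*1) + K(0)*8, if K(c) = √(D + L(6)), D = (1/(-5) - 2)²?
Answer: -4 + 48*I*√14/5 ≈ -4.0 + 35.92*I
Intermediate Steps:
L(r) = 5 - 5*r (L(r) = 5 + (5*r)*(-1) = 5 - 5*r)
D = 121/25 (D = (-⅕ - 2)² = (-11/5)² = 121/25 ≈ 4.8400)
K(c) = 6*I*√14/5 (K(c) = √(121/25 + (5 - 5*6)) = √(121/25 + (5 - 30)) = √(121/25 - 25) = √(-504/25) = 6*I*√14/5)
(-4 + 0*1) + K(0)*8 = (-4 + 0*1) + (6*I*√14/5)*8 = (-4 + 0) + 48*I*√14/5 = -4 + 48*I*√14/5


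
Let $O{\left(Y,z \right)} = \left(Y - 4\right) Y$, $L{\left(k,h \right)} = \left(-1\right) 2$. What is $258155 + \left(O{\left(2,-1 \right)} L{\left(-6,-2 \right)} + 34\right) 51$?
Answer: $260297$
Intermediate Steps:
$L{\left(k,h \right)} = -2$
$O{\left(Y,z \right)} = Y \left(-4 + Y\right)$ ($O{\left(Y,z \right)} = \left(-4 + Y\right) Y = Y \left(-4 + Y\right)$)
$258155 + \left(O{\left(2,-1 \right)} L{\left(-6,-2 \right)} + 34\right) 51 = 258155 + \left(2 \left(-4 + 2\right) \left(-2\right) + 34\right) 51 = 258155 + \left(2 \left(-2\right) \left(-2\right) + 34\right) 51 = 258155 + \left(\left(-4\right) \left(-2\right) + 34\right) 51 = 258155 + \left(8 + 34\right) 51 = 258155 + 42 \cdot 51 = 258155 + 2142 = 260297$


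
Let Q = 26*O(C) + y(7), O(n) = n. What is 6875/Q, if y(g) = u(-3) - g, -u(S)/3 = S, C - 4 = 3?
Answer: 6875/184 ≈ 37.364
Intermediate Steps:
C = 7 (C = 4 + 3 = 7)
u(S) = -3*S
y(g) = 9 - g (y(g) = -3*(-3) - g = 9 - g)
Q = 184 (Q = 26*7 + (9 - 1*7) = 182 + (9 - 7) = 182 + 2 = 184)
6875/Q = 6875/184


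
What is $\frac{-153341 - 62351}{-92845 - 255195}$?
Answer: $\frac{53923}{87010} \approx 0.61973$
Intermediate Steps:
$\frac{-153341 - 62351}{-92845 - 255195} = \frac{-153341 - 62351}{-348040} = \left(-153341 - 62351\right) \left(- \frac{1}{348040}\right) = \left(-215692\right) \left(- \frac{1}{348040}\right) = \frac{53923}{87010}$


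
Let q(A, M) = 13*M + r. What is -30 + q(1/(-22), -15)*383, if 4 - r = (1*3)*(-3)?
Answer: -69736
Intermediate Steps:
r = 13 (r = 4 - 1*3*(-3) = 4 - 3*(-3) = 4 - 1*(-9) = 4 + 9 = 13)
q(A, M) = 13 + 13*M (q(A, M) = 13*M + 13 = 13 + 13*M)
-30 + q(1/(-22), -15)*383 = -30 + (13 + 13*(-15))*383 = -30 + (13 - 195)*383 = -30 - 182*383 = -30 - 69706 = -69736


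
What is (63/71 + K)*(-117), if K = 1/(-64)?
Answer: -463437/4544 ≈ -101.99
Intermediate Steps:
K = -1/64 ≈ -0.015625
(63/71 + K)*(-117) = (63/71 - 1/64)*(-117) = (3961/4544)*(-117) = -463437/4544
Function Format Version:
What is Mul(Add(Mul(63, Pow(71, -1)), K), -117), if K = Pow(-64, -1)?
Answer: Rational(-463437, 4544) ≈ -101.99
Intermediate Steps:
K = Rational(-1, 64) ≈ -0.015625
Mul(Add(Mul(63, Pow(71, -1)), K), -117) = Mul(Add(Mul(63, Pow(71, -1)), Rational(-1, 64)), -117) = Mul(Add(Mul(63, Rational(1, 71)), Rational(-1, 64)), -117) = Mul(Add(Rational(63, 71), Rational(-1, 64)), -117) = Mul(Rational(3961, 4544), -117) = Rational(-463437, 4544)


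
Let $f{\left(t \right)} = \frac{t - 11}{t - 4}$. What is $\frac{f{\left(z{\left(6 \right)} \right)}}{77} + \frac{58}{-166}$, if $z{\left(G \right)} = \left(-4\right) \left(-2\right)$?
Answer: $- \frac{9181}{25564} \approx -0.35914$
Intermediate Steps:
$z{\left(G \right)} = 8$
$f{\left(t \right)} = \frac{-11 + t}{-4 + t}$
$\frac{f{\left(z{\left(6 \right)} \right)}}{77} + \frac{58}{-166} = \frac{\frac{1}{-4 + 8} \left(-11 + 8\right)}{77} + \frac{58}{-166} = \frac{1}{4} \left(-3\right) \frac{1}{77} + 58 \left(- \frac{1}{166}\right) = \frac{1}{4} \left(-3\right) \frac{1}{77} - \frac{29}{83} = \left(- \frac{3}{4}\right) \frac{1}{77} - \frac{29}{83} = - \frac{3}{308} - \frac{29}{83} = - \frac{9181}{25564}$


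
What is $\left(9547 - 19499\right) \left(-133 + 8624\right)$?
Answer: $-84502432$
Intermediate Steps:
$\left(9547 - 19499\right) \left(-133 + 8624\right) = \left(-9952\right) 8491 = -84502432$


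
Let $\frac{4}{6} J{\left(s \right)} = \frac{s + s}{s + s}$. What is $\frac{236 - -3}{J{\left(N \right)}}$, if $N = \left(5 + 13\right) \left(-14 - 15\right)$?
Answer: $\frac{478}{3} \approx 159.33$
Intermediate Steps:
$N = -522$ ($N = 18 \left(-29\right) = -522$)
$J{\left(s \right)} = \frac{3}{2}$ ($J{\left(s \right)} = \frac{3 \frac{s + s}{s + s}}{2} = \frac{3 \frac{2 s}{2 s}}{2} = \frac{3 \cdot 2 s \frac{1}{2 s}}{2} = \frac{3}{2} \cdot 1 = \frac{3}{2}$)
$\frac{236 - -3}{J{\left(N \right)}} = \frac{236 - -3}{\frac{3}{2}} = \left(236 + 3\right) \frac{2}{3} = 239 \cdot \frac{2}{3} = \frac{478}{3}$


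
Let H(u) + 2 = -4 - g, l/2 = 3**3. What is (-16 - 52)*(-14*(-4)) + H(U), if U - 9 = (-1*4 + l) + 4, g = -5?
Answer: -3809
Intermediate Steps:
l = 54 (l = 2*3**3 = 2*27 = 54)
U = 63 (U = 9 + ((-1*4 + 54) + 4) = 9 + ((-4 + 54) + 4) = 9 + (50 + 4) = 9 + 54 = 63)
H(u) = -1 (H(u) = -2 + (-4 - 1*(-5)) = -2 + (-4 + 5) = -2 + 1 = -1)
(-16 - 52)*(-14*(-4)) + H(U) = (-16 - 52)*(-14*(-4)) - 1 = -68*56 - 1 = -3808 - 1 = -3809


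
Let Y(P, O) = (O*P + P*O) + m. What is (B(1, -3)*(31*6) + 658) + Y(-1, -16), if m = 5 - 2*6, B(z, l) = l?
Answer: 125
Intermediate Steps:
m = -7 (m = 5 - 12 = -7)
Y(P, O) = -7 + 2*O*P (Y(P, O) = (O*P + P*O) - 7 = (O*P + O*P) - 7 = 2*O*P - 7 = -7 + 2*O*P)
(B(1, -3)*(31*6) + 658) + Y(-1, -16) = (-93*6 + 658) + (-7 + 2*(-16)*(-1)) = (-3*186 + 658) + (-7 + 32) = (-558 + 658) + 25 = 100 + 25 = 125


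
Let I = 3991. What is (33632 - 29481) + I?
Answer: 8142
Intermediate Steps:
(33632 - 29481) + I = (33632 - 29481) + 3991 = 4151 + 3991 = 8142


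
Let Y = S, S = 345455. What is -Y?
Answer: -345455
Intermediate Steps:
Y = 345455
-Y = -1*345455 = -345455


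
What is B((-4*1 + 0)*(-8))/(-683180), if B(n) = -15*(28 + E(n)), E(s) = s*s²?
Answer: 24597/34159 ≈ 0.72007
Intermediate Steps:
E(s) = s³
B(n) = -420 - 15*n³ (B(n) = -15*(28 + n³) = -420 - 15*n³)
B((-4*1 + 0)*(-8))/(-683180) = (-420 - 15*(-512*(-4*1 + 0)³))/(-683180) = (-420 - 15*(-512*(-4 + 0)³))*(-1/683180) = (-420 - 15*(-4*(-8))³)*(-1/683180) = (-420 - 15*32³)*(-1/683180) = (-420 - 15*32768)*(-1/683180) = (-420 - 491520)*(-1/683180) = -491940*(-1/683180) = 24597/34159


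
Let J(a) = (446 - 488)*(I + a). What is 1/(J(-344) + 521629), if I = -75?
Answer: 1/539227 ≈ 1.8545e-6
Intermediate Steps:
J(a) = 3150 - 42*a (J(a) = (446 - 488)*(-75 + a) = -42*(-75 + a) = 3150 - 42*a)
1/(J(-344) + 521629) = 1/((3150 - 42*(-344)) + 521629) = 1/((3150 + 14448) + 521629) = 1/(17598 + 521629) = 1/539227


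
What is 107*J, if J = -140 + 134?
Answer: -642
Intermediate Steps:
J = -6
107*J = 107*(-6) = -642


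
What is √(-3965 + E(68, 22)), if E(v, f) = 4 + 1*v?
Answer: I*√3893 ≈ 62.394*I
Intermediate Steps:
E(v, f) = 4 + v
√(-3965 + E(68, 22)) = √(-3965 + (4 + 68)) = √(-3965 + 72) = √(-3893) = I*√3893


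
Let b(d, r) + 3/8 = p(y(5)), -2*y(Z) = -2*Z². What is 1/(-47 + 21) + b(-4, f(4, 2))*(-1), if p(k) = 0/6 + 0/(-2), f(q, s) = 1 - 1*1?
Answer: 35/104 ≈ 0.33654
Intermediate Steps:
f(q, s) = 0 (f(q, s) = 1 - 1 = 0)
y(Z) = Z² (y(Z) = -(-1)*Z² = Z²)
p(k) = 0 (p(k) = 0*(⅙) + 0*(-½) = 0 + 0 = 0)
b(d, r) = -3/8 (b(d, r) = -3/8 + 0 = -3/8)
1/(-47 + 21) + b(-4, f(4, 2))*(-1) = 1/(-47 + 21) - 3/8*(-1) = 1/(-26) + 3/8 = -1/26 + 3/8 = 35/104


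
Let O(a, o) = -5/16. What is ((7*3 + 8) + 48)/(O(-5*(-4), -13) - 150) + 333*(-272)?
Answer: -217836512/2405 ≈ -90577.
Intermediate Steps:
O(a, o) = -5/16 (O(a, o) = -5*1/16 = -5/16)
((7*3 + 8) + 48)/(O(-5*(-4), -13) - 150) + 333*(-272) = ((7*3 + 8) + 48)/(-5/16 - 150) + 333*(-272) = ((21 + 8) + 48)/(-2405/16) - 90576 = (29 + 48)*(-16/2405) - 90576 = 77*(-16/2405) - 90576 = -1232/2405 - 90576 = -217836512/2405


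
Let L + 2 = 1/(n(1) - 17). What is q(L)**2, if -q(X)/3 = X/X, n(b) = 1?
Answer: 9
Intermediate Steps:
L = -33/16 (L = -2 + 1/(1 - 17) = -2 + 1/(-16) = -2 - 1/16 = -33/16 ≈ -2.0625)
q(X) = -3 (q(X) = -3*X/X = -3*1 = -3)
q(L)**2 = (-3)**2 = 9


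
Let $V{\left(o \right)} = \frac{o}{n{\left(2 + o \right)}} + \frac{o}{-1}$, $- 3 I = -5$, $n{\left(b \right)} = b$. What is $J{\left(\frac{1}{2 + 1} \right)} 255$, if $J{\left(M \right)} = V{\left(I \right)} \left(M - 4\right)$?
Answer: $\frac{3400}{3} \approx 1133.3$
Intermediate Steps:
$I = \frac{5}{3}$ ($I = \left(- \frac{1}{3}\right) \left(-5\right) = \frac{5}{3} \approx 1.6667$)
$V{\left(o \right)} = - o + \frac{o}{2 + o}$ ($V{\left(o \right)} = \frac{o}{2 + o} + \frac{o}{-1} = \frac{o}{2 + o} + o \left(-1\right) = \frac{o}{2 + o} - o = - o + \frac{o}{2 + o}$)
$J{\left(M \right)} = \frac{160}{33} - \frac{40 M}{33}$ ($J{\left(M \right)} = \frac{5 \left(-1 - \frac{5}{3}\right)}{3 \left(2 + \frac{5}{3}\right)} \left(M - 4\right) = \frac{5 \left(-1 - \frac{5}{3}\right)}{3 \cdot \frac{11}{3}} \left(-4 + M\right) = \frac{5}{3} \cdot \frac{3}{11} \left(- \frac{8}{3}\right) \left(-4 + M\right) = - \frac{40 \left(-4 + M\right)}{33} = \frac{160}{33} - \frac{40 M}{33}$)
$J{\left(\frac{1}{2 + 1} \right)} 255 = \left(\frac{160}{33} - \frac{40}{33 \left(2 + 1\right)}\right) 255 = \left(\frac{160}{33} - \frac{40}{33 \cdot 3}\right) 255 = \left(\frac{160}{33} - \frac{40}{99}\right) 255 = \frac{40}{9} \cdot 255 = \frac{3400}{3}$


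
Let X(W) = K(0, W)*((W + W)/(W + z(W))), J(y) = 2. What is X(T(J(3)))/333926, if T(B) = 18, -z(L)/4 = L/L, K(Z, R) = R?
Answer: 162/1168741 ≈ 0.00013861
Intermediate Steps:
z(L) = -4 (z(L) = -4*L/L = -4*1 = -4)
X(W) = 2*W²/(-4 + W) (X(W) = W*((W + W)/(W - 4)) = W*((2*W)/(-4 + W)) = W*(2*W/(-4 + W)) = 2*W²/(-4 + W))
X(T(J(3)))/333926 = (2*18²/(-4 + 18))/333926 = (2*324/14)*(1/333926) = (2*324*(1/14))*(1/333926) = (324/7)*(1/333926) = 162/1168741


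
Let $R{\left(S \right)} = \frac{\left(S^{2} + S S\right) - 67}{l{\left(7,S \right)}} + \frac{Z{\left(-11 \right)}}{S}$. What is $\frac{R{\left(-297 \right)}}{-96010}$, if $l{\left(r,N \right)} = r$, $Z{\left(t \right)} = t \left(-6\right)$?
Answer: $- \frac{45347}{172818} \approx -0.2624$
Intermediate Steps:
$Z{\left(t \right)} = - 6 t$
$R{\left(S \right)} = - \frac{67}{7} + \frac{66}{S} + \frac{2 S^{2}}{7}$ ($R{\left(S \right)} = \frac{\left(S^{2} + S S\right) - 67}{7} + \frac{\left(-6\right) \left(-11\right)}{S} = \left(\left(S^{2} + S^{2}\right) - 67\right) \frac{1}{7} + \frac{66}{S} = \left(2 S^{2} - 67\right) \frac{1}{7} + \frac{66}{S} = \left(-67 + 2 S^{2}\right) \frac{1}{7} + \frac{66}{S} = \left(- \frac{67}{7} + \frac{2 S^{2}}{7}\right) + \frac{66}{S} = - \frac{67}{7} + \frac{66}{S} + \frac{2 S^{2}}{7}$)
$\frac{R{\left(-297 \right)}}{-96010} = \frac{\frac{1}{7} \frac{1}{-297} \left(462 - 297 \left(-67 + 2 \left(-297\right)^{2}\right)\right)}{-96010} = \frac{1}{7} \left(- \frac{1}{297}\right) \left(462 - 297 \left(-67 + 2 \cdot 88209\right)\right) \left(- \frac{1}{96010}\right) = \frac{1}{7} \left(- \frac{1}{297}\right) \left(462 - 297 \left(-67 + 176418\right)\right) \left(- \frac{1}{96010}\right) = \frac{1}{7} \left(- \frac{1}{297}\right) \left(462 - 52376247\right) \left(- \frac{1}{96010}\right) = \frac{1}{7} \left(- \frac{1}{297}\right) \left(-52375785\right) \left(- \frac{1}{96010}\right) = \frac{226735}{9} \left(- \frac{1}{96010}\right) = - \frac{45347}{172818}$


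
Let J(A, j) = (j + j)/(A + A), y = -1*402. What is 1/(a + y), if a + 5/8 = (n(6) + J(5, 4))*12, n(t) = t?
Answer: -40/12841 ≈ -0.0031150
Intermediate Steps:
y = -402
J(A, j) = j/A (J(A, j) = (2*j)/((2*A)) = (2*j)*(1/(2*A)) = j/A)
a = 3239/40 (a = -5/8 + (6 + 4/5)*12 = -5/8 + (6 + 4*(⅕))*12 = -5/8 + (6 + ⅘)*12 = -5/8 + (34/5)*12 = -5/8 + 408/5 = 3239/40 ≈ 80.975)
1/(a + y) = 1/(3239/40 - 402) = 1/(-12841/40) = -40/12841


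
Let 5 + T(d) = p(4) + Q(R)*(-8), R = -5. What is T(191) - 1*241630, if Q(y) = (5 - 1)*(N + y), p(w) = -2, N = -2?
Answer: -241413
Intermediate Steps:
Q(y) = -8 + 4*y (Q(y) = (5 - 1)*(-2 + y) = 4*(-2 + y) = -8 + 4*y)
T(d) = 217 (T(d) = -5 + (-2 + (-8 + 4*(-5))*(-8)) = -5 + (-2 + (-8 - 20)*(-8)) = -5 + (-2 - 28*(-8)) = -5 + (-2 + 224) = -5 + 222 = 217)
T(191) - 1*241630 = 217 - 1*241630 = 217 - 241630 = -241413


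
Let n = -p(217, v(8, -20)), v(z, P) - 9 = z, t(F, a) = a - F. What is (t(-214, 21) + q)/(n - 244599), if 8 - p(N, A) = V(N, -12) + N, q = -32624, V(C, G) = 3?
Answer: 32389/244387 ≈ 0.13253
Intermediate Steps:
v(z, P) = 9 + z
p(N, A) = 5 - N (p(N, A) = 8 - (3 + N) = 8 + (-3 - N) = 5 - N)
n = 212 (n = -(5 - 1*217) = -(5 - 217) = -1*(-212) = 212)
(t(-214, 21) + q)/(n - 244599) = ((21 - 1*(-214)) - 32624)/(212 - 244599) = ((21 + 214) - 32624)/(-244387) = (235 - 32624)*(-1/244387) = -32389*(-1/244387) = 32389/244387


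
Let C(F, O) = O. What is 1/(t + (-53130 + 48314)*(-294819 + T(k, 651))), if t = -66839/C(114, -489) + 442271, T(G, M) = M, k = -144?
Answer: 489/692989037390 ≈ 7.0564e-10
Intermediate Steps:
t = 216337358/489 (t = -66839/(-489) + 442271 = -66839*(-1/489) + 442271 = 66839/489 + 442271 = 216337358/489 ≈ 4.4241e+5)
1/(t + (-53130 + 48314)*(-294819 + T(k, 651))) = 1/(216337358/489 + (-53130 + 48314)*(-294819 + 651)) = 1/(216337358/489 - 4816*(-294168)) = 1/(216337358/489 + 1416713088) = 1/(692989037390/489) = 489/692989037390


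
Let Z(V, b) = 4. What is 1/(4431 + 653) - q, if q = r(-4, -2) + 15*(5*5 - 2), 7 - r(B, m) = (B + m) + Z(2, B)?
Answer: -1799735/5084 ≈ -354.00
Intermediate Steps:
r(B, m) = 3 - B - m (r(B, m) = 7 - ((B + m) + 4) = 7 - (4 + B + m) = 7 + (-4 - B - m) = 3 - B - m)
q = 354 (q = (3 - 1*(-4) - 1*(-2)) + 15*(5*5 - 2) = (3 + 4 + 2) + 15*(25 - 2) = 9 + 15*23 = 9 + 345 = 354)
1/(4431 + 653) - q = 1/(4431 + 653) - 1*354 = 1/5084 - 354 = -1799735/5084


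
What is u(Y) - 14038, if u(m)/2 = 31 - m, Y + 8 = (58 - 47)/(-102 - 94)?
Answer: -1368069/98 ≈ -13960.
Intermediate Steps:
Y = -1579/196 (Y = -8 + (58 - 47)/(-102 - 94) = -8 + 11/(-196) = -8 + 11*(-1/196) = -8 - 11/196 = -1579/196 ≈ -8.0561)
u(m) = 62 - 2*m (u(m) = 2*(31 - m) = 62 - 2*m)
u(Y) - 14038 = (62 - 2*(-1579/196)) - 14038 = (62 + 1579/98) - 14038 = 7655/98 - 14038 = -1368069/98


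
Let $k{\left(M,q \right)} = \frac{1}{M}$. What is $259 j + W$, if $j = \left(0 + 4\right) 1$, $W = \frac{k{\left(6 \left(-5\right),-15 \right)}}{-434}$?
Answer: $\frac{13488721}{13020} \approx 1036.0$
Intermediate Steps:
$W = \frac{1}{13020}$ ($W = \frac{1}{6 \left(-5\right) \left(-434\right)} = \frac{1}{-30} \left(- \frac{1}{434}\right) = \left(- \frac{1}{30}\right) \left(- \frac{1}{434}\right) = \frac{1}{13020} \approx 7.6805 \cdot 10^{-5}$)
$j = 4$ ($j = 4 \cdot 1 = 4$)
$259 j + W = 259 \cdot 4 + \frac{1}{13020} = 1036 + \frac{1}{13020} = \frac{13488721}{13020}$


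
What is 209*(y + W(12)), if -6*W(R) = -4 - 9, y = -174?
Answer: -215479/6 ≈ -35913.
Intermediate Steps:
W(R) = 13/6 (W(R) = -(-4 - 9)/6 = -⅙*(-13) = 13/6)
209*(y + W(12)) = 209*(-174 + 13/6) = 209*(-1031/6) = -215479/6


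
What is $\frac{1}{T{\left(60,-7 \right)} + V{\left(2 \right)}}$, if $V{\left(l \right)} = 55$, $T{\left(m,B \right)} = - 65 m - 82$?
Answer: $- \frac{1}{3927} \approx -0.00025465$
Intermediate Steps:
$T{\left(m,B \right)} = -82 - 65 m$
$\frac{1}{T{\left(60,-7 \right)} + V{\left(2 \right)}} = \frac{1}{\left(-82 - 3900\right) + 55} = \frac{1}{-3982 + 55} = \frac{1}{-3927} = - \frac{1}{3927}$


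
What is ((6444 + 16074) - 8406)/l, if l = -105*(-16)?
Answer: 42/5 ≈ 8.4000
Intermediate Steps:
l = 1680
((6444 + 16074) - 8406)/l = ((6444 + 16074) - 8406)/1680 = (22518 - 8406)*(1/1680) = 14112*(1/1680) = 42/5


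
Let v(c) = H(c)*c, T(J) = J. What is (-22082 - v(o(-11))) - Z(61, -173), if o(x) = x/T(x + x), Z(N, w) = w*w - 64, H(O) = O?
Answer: -207789/4 ≈ -51947.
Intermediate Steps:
Z(N, w) = -64 + w**2 (Z(N, w) = w**2 - 64 = -64 + w**2)
o(x) = 1/2 (o(x) = x/(x + x) = x/((2*x)) = x*(1/(2*x)) = 1/2)
v(c) = c**2 (v(c) = c*c = c**2)
(-22082 - v(o(-11))) - Z(61, -173) = (-22082 - (1/2)**2) - (-64 + (-173)**2) = (-22082 - 1*1/4) - (-64 + 29929) = (-22082 - 1/4) - 1*29865 = -88329/4 - 29865 = -207789/4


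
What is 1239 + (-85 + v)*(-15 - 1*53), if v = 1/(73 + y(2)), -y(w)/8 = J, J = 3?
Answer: 343863/49 ≈ 7017.6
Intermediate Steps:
y(w) = -24 (y(w) = -8*3 = -24)
v = 1/49 (v = 1/(73 - 24) = 1/49 ≈ 0.020408)
1239 + (-85 + v)*(-15 - 1*53) = 1239 + (-85 + 1/49)*(-15 - 1*53) = 1239 - 4164*(-15 - 53)/49 = 1239 - 4164/49*(-68) = 1239 + 283152/49 = 343863/49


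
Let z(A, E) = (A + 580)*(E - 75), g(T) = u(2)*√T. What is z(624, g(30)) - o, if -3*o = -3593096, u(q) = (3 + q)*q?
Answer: -3863996/3 + 12040*√30 ≈ -1.2221e+6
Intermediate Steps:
u(q) = q*(3 + q)
o = 3593096/3 (o = -⅓*(-3593096) = 3593096/3 ≈ 1.1977e+6)
g(T) = 10*√T (g(T) = (2*(3 + 2))*√T = (2*5)*√T = 10*√T)
z(A, E) = (-75 + E)*(580 + A) (z(A, E) = (580 + A)*(-75 + E) = (-75 + E)*(580 + A))
z(624, g(30)) - o = (-43500 - 75*624 + 580*(10*√30) + 624*(10*√30)) - 1*3593096/3 = (-43500 - 46800 + 5800*√30 + 6240*√30) - 3593096/3 = (-90300 + 12040*√30) - 3593096/3 = -3863996/3 + 12040*√30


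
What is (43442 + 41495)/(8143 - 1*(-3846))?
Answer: 84937/11989 ≈ 7.0846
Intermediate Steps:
(43442 + 41495)/(8143 - 1*(-3846)) = 84937/(8143 + 3846) = 84937/11989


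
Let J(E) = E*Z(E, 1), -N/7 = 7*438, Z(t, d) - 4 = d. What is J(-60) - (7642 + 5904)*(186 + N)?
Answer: 288204396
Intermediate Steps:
Z(t, d) = 4 + d
N = -21462 (N = -49*438 = -7*3066 = -21462)
J(E) = 5*E (J(E) = E*(4 + 1) = E*5 = 5*E)
J(-60) - (7642 + 5904)*(186 + N) = 5*(-60) - (7642 + 5904)*(186 - 21462) = -300 - 13546*(-21276) = -300 - 1*(-288204696) = -300 + 288204696 = 288204396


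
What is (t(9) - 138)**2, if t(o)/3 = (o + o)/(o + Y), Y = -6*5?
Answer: 968256/49 ≈ 19760.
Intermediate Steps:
Y = -30
t(o) = 6*o/(-30 + o) (t(o) = 3*((o + o)/(o - 30)) = 3*((2*o)/(-30 + o)) = 3*(2*o/(-30 + o)) = 6*o/(-30 + o))
(t(9) - 138)**2 = (6*9/(-30 + 9) - 138)**2 = (6*9/(-21) - 138)**2 = (6*9*(-1/21) - 138)**2 = (-18/7 - 138)**2 = (-984/7)**2 = 968256/49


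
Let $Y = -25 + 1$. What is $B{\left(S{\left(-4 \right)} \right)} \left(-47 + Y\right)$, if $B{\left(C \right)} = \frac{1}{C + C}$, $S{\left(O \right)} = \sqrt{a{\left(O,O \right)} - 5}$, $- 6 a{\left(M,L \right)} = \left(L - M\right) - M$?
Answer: $\frac{71 i \sqrt{51}}{34} \approx 14.913 i$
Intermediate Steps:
$a{\left(M,L \right)} = - \frac{L}{6} + \frac{M}{3}$ ($a{\left(M,L \right)} = - \frac{\left(L - M\right) - M}{6} = - \frac{L - 2 M}{6} = - \frac{L}{6} + \frac{M}{3}$)
$Y = -24$
$S{\left(O \right)} = \sqrt{-5 + \frac{O}{6}}$ ($S{\left(O \right)} = \sqrt{\left(- \frac{O}{6} + \frac{O}{3}\right) - 5} = \sqrt{\frac{O}{6} - 5} = \sqrt{-5 + \frac{O}{6}}$)
$B{\left(C \right)} = \frac{1}{2 C}$
$B{\left(S{\left(-4 \right)} \right)} \left(-47 + Y\right) = \frac{1}{2 \frac{\sqrt{-180 + 6 \left(-4\right)}}{6}} \left(-47 - 24\right) = \frac{1}{2 \frac{\sqrt{-180 - 24}}{6}} \left(-71\right) = \frac{1}{2 \frac{\sqrt{-204}}{6}} \left(-71\right) = \frac{1}{2 \frac{2 i \sqrt{51}}{6}} \left(-71\right) = \frac{1}{2 \frac{i \sqrt{51}}{3}} \left(-71\right) = \frac{\left(- \frac{1}{17}\right) i \sqrt{51}}{2} \left(-71\right) = - \frac{i \sqrt{51}}{34} \left(-71\right) = \frac{71 i \sqrt{51}}{34}$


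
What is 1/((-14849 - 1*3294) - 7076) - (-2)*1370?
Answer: 69100059/25219 ≈ 2740.0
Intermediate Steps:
1/((-14849 - 1*3294) - 7076) - (-2)*1370 = 1/((-14849 - 3294) - 7076) - 1*(-2740) = 1/(-18143 - 7076) + 2740 = 1/(-25219) + 2740 = -1/25219 + 2740 = 69100059/25219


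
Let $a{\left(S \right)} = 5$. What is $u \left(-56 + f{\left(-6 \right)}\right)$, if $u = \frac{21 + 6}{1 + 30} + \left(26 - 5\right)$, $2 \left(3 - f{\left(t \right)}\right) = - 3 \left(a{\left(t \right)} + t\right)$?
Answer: $- \frac{36951}{31} \approx -1192.0$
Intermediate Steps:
$f{\left(t \right)} = \frac{21}{2} + \frac{3 t}{2}$ ($f{\left(t \right)} = 3 - \frac{\left(-3\right) \left(5 + t\right)}{2} = 3 - \frac{-15 - 3 t}{2} = 3 + \left(\frac{15}{2} + \frac{3 t}{2}\right) = \frac{21}{2} + \frac{3 t}{2}$)
$u = \frac{678}{31}$ ($u = \frac{27}{31} + 21 = \frac{678}{31} \approx 21.871$)
$u \left(-56 + f{\left(-6 \right)}\right) = \frac{678 \left(-56 + \left(\frac{21}{2} + \frac{3}{2} \left(-6\right)\right)\right)}{31} = \frac{678 \left(-56 + \left(\frac{21}{2} - 9\right)\right)}{31} = \frac{678 \left(-56 + \frac{3}{2}\right)}{31} = \frac{678}{31} \left(- \frac{109}{2}\right) = - \frac{36951}{31}$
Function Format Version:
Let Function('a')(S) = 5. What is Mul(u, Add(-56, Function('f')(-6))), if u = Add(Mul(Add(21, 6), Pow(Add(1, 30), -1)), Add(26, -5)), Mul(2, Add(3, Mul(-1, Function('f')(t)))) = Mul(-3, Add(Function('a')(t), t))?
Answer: Rational(-36951, 31) ≈ -1192.0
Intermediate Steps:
Function('f')(t) = Add(Rational(21, 2), Mul(Rational(3, 2), t)) (Function('f')(t) = Add(3, Mul(Rational(-1, 2), Mul(-3, Add(5, t)))) = Add(3, Mul(Rational(-1, 2), Add(-15, Mul(-3, t)))) = Add(3, Add(Rational(15, 2), Mul(Rational(3, 2), t))) = Add(Rational(21, 2), Mul(Rational(3, 2), t)))
u = Rational(678, 31) (u = Add(Mul(27, Pow(31, -1)), 21) = Add(Mul(27, Rational(1, 31)), 21) = Add(Rational(27, 31), 21) = Rational(678, 31) ≈ 21.871)
Mul(u, Add(-56, Function('f')(-6))) = Mul(Rational(678, 31), Add(-56, Add(Rational(21, 2), Mul(Rational(3, 2), -6)))) = Mul(Rational(678, 31), Add(-56, Add(Rational(21, 2), -9))) = Mul(Rational(678, 31), Add(-56, Rational(3, 2))) = Mul(Rational(678, 31), Rational(-109, 2)) = Rational(-36951, 31)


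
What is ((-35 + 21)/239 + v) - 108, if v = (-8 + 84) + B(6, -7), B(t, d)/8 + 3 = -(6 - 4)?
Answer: -17222/239 ≈ -72.059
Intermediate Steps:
B(t, d) = -40 (B(t, d) = -24 + 8*(-(6 - 4)) = -24 + 8*(-1*2) = -24 + 8*(-2) = -24 - 16 = -40)
v = 36 (v = (-8 + 84) - 40 = 76 - 40 = 36)
((-35 + 21)/239 + v) - 108 = ((-35 + 21)/239 + 36) - 108 = (-14*1/239 + 36) - 108 = (-14/239 + 36) - 108 = 8590/239 - 108 = -17222/239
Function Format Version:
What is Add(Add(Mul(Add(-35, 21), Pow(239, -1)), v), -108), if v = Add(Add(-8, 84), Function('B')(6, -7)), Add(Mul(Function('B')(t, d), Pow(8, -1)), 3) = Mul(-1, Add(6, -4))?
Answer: Rational(-17222, 239) ≈ -72.059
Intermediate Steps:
Function('B')(t, d) = -40 (Function('B')(t, d) = Add(-24, Mul(8, Mul(-1, Add(6, -4)))) = Add(-24, Mul(8, Mul(-1, 2))) = Add(-24, Mul(8, -2)) = Add(-24, -16) = -40)
v = 36 (v = Add(Add(-8, 84), -40) = Add(76, -40) = 36)
Add(Add(Mul(Add(-35, 21), Pow(239, -1)), v), -108) = Add(Add(Mul(Add(-35, 21), Pow(239, -1)), 36), -108) = Add(Add(Mul(-14, Rational(1, 239)), 36), -108) = Add(Add(Rational(-14, 239), 36), -108) = Add(Rational(8590, 239), -108) = Rational(-17222, 239)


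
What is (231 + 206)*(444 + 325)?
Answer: 336053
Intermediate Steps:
(231 + 206)*(444 + 325) = 437*769 = 336053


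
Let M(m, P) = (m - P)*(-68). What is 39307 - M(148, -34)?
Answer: 51683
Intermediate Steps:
M(m, P) = -68*m + 68*P
39307 - M(148, -34) = 39307 - (-68*148 + 68*(-34)) = 39307 - (-10064 - 2312) = 39307 - 1*(-12376) = 39307 + 12376 = 51683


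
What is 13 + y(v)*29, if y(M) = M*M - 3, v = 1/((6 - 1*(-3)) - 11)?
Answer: -267/4 ≈ -66.750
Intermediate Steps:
v = -1/2 (v = 1/((6 + 3) - 11) = 1/(9 - 11) = 1/(-2) = -1/2 ≈ -0.50000)
y(M) = -3 + M**2 (y(M) = M**2 - 3 = -3 + M**2)
13 + y(v)*29 = 13 + (-3 + (-1/2)**2)*29 = 13 + (-3 + 1/4)*29 = 13 - 11/4*29 = 13 - 319/4 = -267/4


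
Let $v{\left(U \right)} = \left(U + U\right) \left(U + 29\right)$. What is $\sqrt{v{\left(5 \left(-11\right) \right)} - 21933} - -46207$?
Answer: $46207 + i \sqrt{19073} \approx 46207.0 + 138.1 i$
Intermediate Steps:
$v{\left(U \right)} = 2 U \left(29 + U\right)$
$\sqrt{v{\left(5 \left(-11\right) \right)} - 21933} - -46207 = \sqrt{2 \cdot 5 \left(-11\right) \left(29 + 5 \left(-11\right)\right) - 21933} - -46207 = \sqrt{2 \left(-55\right) \left(29 - 55\right) - 21933} + 46207 = \sqrt{2 \left(-55\right) \left(-26\right) - 21933} + 46207 = \sqrt{2860 - 21933} + 46207 = \sqrt{-19073} + 46207 = i \sqrt{19073} + 46207 = 46207 + i \sqrt{19073}$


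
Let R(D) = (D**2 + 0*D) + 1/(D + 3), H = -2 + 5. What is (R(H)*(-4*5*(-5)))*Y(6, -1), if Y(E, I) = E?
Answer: 5500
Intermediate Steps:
H = 3
R(D) = D**2 + 1/(3 + D) (R(D) = (D**2 + 0) + 1/(3 + D) = D**2 + 1/(3 + D))
(R(H)*(-4*5*(-5)))*Y(6, -1) = (((1 + 3**3 + 3*3**2)/(3 + 3))*(-4*5*(-5)))*6 = (((1 + 27 + 3*9)/6)*(-20*(-5)))*6 = (((1 + 27 + 27)/6)*100)*6 = (((1/6)*55)*100)*6 = ((55/6)*100)*6 = (2750/3)*6 = 5500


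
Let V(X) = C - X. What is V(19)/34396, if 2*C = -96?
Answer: -67/34396 ≈ -0.0019479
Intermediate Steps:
C = -48 (C = (1/2)*(-96) = -48)
V(X) = -48 - X
V(19)/34396 = (-48 - 1*19)/34396 = (-48 - 19)*(1/34396) = -67*1/34396 = -67/34396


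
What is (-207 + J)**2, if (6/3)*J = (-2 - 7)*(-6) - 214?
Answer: 82369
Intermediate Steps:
J = -80 (J = ((-2 - 7)*(-6) - 214)/2 = (-9*(-6) - 214)/2 = (54 - 214)/2 = (1/2)*(-160) = -80)
(-207 + J)**2 = (-207 - 80)**2 = (-287)**2 = 82369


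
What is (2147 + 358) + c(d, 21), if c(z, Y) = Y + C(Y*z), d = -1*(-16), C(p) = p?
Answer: 2862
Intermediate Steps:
d = 16
c(z, Y) = Y + Y*z
(2147 + 358) + c(d, 21) = (2147 + 358) + 21*(1 + 16) = 2505 + 21*17 = 2505 + 357 = 2862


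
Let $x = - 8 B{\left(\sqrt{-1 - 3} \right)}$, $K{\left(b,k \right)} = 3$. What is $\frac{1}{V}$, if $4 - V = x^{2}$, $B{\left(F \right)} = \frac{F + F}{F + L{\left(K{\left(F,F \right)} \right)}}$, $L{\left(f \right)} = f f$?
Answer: $\frac{2993}{49860} + \frac{256 i}{12465} \approx 0.060028 + 0.020537 i$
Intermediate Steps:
$L{\left(f \right)} = f^{2}$
$B{\left(F \right)} = \frac{2 F}{9 + F}$ ($B{\left(F \right)} = \frac{F + F}{F + 3^{2}} = \frac{2 F}{F + 9} = \frac{2 F}{9 + F}$)
$x = - \frac{32 i \left(9 - 2 i\right)}{85}$ ($x = - 8 \frac{2 \sqrt{-1 - 3}}{9 + \sqrt{-1 - 3}} = - 8 \frac{2 \sqrt{-4}}{9 + \sqrt{-4}} = - 8 \frac{2 \cdot 2 i}{9 + 2 i} = - 8 \cdot 2 \cdot 2 i \frac{9 - 2 i}{85} = - 8 \frac{4 i \left(9 - 2 i\right)}{85} = - \frac{32 i \left(9 - 2 i\right)}{85} \approx -0.75294 - 3.3882 i$)
$V = 4 - \left(- \frac{64}{85} - \frac{288 i}{85}\right)^{2} \approx 14.913 - 5.1023 i$
$\frac{1}{V} = \frac{1}{\frac{107748}{7225} - \frac{36864 i}{7225}} = \frac{1445 \left(\frac{107748}{7225} + \frac{36864 i}{7225}\right)}{358992}$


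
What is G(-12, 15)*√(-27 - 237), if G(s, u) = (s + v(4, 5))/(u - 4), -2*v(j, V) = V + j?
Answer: -3*I*√66 ≈ -24.372*I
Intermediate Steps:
v(j, V) = -V/2 - j/2 (v(j, V) = -(V + j)/2 = -V/2 - j/2)
G(s, u) = (-9/2 + s)/(-4 + u) (G(s, u) = (s + (-½*5 - ½*4))/(u - 4) = (s + (-5/2 - 2))/(-4 + u) = (s - 9/2)/(-4 + u) = (-9/2 + s)/(-4 + u))
G(-12, 15)*√(-27 - 237) = ((-9/2 - 12)/(-4 + 15))*√(-27 - 237) = (-33/2/11)*√(-264) = ((1/11)*(-33/2))*(2*I*√66) = -3*I*√66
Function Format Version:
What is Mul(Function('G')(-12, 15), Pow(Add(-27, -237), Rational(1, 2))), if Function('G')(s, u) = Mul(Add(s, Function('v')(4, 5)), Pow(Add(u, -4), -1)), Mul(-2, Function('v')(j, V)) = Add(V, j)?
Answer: Mul(-3, I, Pow(66, Rational(1, 2))) ≈ Mul(-24.372, I)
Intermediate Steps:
Function('v')(j, V) = Add(Mul(Rational(-1, 2), V), Mul(Rational(-1, 2), j)) (Function('v')(j, V) = Mul(Rational(-1, 2), Add(V, j)) = Add(Mul(Rational(-1, 2), V), Mul(Rational(-1, 2), j)))
Function('G')(s, u) = Mul(Pow(Add(-4, u), -1), Add(Rational(-9, 2), s)) (Function('G')(s, u) = Mul(Add(s, Add(Mul(Rational(-1, 2), 5), Mul(Rational(-1, 2), 4))), Pow(Add(u, -4), -1)) = Mul(Add(s, Add(Rational(-5, 2), -2)), Pow(Add(-4, u), -1)) = Mul(Add(s, Rational(-9, 2)), Pow(Add(-4, u), -1)) = Mul(Add(Rational(-9, 2), s), Pow(Add(-4, u), -1)) = Mul(Pow(Add(-4, u), -1), Add(Rational(-9, 2), s)))
Mul(Function('G')(-12, 15), Pow(Add(-27, -237), Rational(1, 2))) = Mul(Mul(Pow(Add(-4, 15), -1), Add(Rational(-9, 2), -12)), Pow(Add(-27, -237), Rational(1, 2))) = Mul(Mul(Pow(11, -1), Rational(-33, 2)), Pow(-264, Rational(1, 2))) = Mul(Mul(Rational(1, 11), Rational(-33, 2)), Mul(2, I, Pow(66, Rational(1, 2)))) = Mul(Rational(-3, 2), Mul(2, I, Pow(66, Rational(1, 2)))) = Mul(-3, I, Pow(66, Rational(1, 2)))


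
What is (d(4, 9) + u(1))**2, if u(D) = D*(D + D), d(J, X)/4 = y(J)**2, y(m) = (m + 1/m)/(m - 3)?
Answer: 88209/16 ≈ 5513.1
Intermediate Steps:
y(m) = (m + 1/m)/(-3 + m)
d(J, X) = 4*(1 + J**2)**2/(J**2*(-3 + J)**2) (d(J, X) = 4*((1 + J**2)/(J*(-3 + J)))**2 = 4*((1 + J**2)**2/(J**2*(-3 + J)**2)) = 4*(1 + J**2)**2/(J**2*(-3 + J)**2))
u(D) = 2*D**2 (u(D) = D*(2*D) = 2*D**2)
(d(4, 9) + u(1))**2 = (4*(1 + 4**2)**2/(4**2*(-3 + 4)**2) + 2*1**2)**2 = (4*(1/16)*(1 + 16)**2/1**2 + 2*1)**2 = (4*(1/16)*17**2*1 + 2)**2 = (4*(1/16)*289*1 + 2)**2 = (289/4 + 2)**2 = (297/4)**2 = 88209/16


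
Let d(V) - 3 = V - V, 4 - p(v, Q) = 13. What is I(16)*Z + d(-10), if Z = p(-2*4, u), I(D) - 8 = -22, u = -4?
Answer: 129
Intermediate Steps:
p(v, Q) = -9 (p(v, Q) = 4 - 1*13 = 4 - 13 = -9)
I(D) = -14 (I(D) = 8 - 22 = -14)
Z = -9
d(V) = 3 (d(V) = 3 + (V - V) = 3 + 0 = 3)
I(16)*Z + d(-10) = -14*(-9) + 3 = 126 + 3 = 129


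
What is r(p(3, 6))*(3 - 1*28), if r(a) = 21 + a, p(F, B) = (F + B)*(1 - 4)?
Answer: 150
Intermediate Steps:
p(F, B) = -3*B - 3*F (p(F, B) = (B + F)*(-3) = -3*B - 3*F)
r(p(3, 6))*(3 - 1*28) = (21 + (-3*6 - 3*3))*(3 - 1*28) = (21 + (-18 - 9))*(3 - 28) = (21 - 27)*(-25) = -6*(-25) = 150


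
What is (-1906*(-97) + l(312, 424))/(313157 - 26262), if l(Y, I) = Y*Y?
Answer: 40318/40985 ≈ 0.98373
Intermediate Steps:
l(Y, I) = Y²
(-1906*(-97) + l(312, 424))/(313157 - 26262) = (-1906*(-97) + 312²)/(313157 - 26262) = (184882 + 97344)/286895 = 282226*(1/286895) = 40318/40985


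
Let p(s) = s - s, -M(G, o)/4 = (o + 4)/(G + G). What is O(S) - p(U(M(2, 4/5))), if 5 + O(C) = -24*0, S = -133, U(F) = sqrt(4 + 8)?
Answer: -5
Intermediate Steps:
M(G, o) = -2*(4 + o)/G (M(G, o) = -4*(o + 4)/(G + G) = -4*(4 + o)/(2*G) = -4*(4 + o)*1/(2*G) = -2*(4 + o)/G)
U(F) = 2*sqrt(3) (U(F) = sqrt(12) = 2*sqrt(3))
O(C) = -5 (O(C) = -5 - 24*0 = -5 + 0 = -5)
p(s) = 0
O(S) - p(U(M(2, 4/5))) = -5 - 1*0 = -5 + 0 = -5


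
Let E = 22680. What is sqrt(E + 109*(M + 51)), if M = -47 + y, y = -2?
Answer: 107*sqrt(2) ≈ 151.32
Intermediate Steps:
M = -49 (M = -47 - 2 = -49)
sqrt(E + 109*(M + 51)) = sqrt(22680 + 109*(-49 + 51)) = sqrt(22680 + 109*2) = sqrt(22680 + 218) = sqrt(22898) = 107*sqrt(2)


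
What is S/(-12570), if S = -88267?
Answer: 88267/12570 ≈ 7.0220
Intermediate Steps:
S/(-12570) = -88267/(-12570) = -88267*(-1/12570) = 88267/12570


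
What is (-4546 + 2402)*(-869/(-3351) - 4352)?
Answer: 31265272352/3351 ≈ 9.3301e+6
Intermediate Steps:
(-4546 + 2402)*(-869/(-3351) - 4352) = -2144*(-869*(-1/3351) - 4352) = -2144*(869/3351 - 4352) = -2144*(-14582683/3351) = 31265272352/3351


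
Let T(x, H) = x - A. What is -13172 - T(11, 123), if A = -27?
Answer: -13210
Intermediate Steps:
T(x, H) = 27 + x (T(x, H) = x - 1*(-27) = x + 27 = 27 + x)
-13172 - T(11, 123) = -13172 - (27 + 11) = -13172 - 1*38 = -13172 - 38 = -13210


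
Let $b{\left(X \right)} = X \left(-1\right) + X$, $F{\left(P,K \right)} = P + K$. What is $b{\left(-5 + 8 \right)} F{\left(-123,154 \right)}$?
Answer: $0$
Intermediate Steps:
$F{\left(P,K \right)} = K + P$
$b{\left(X \right)} = 0$ ($b{\left(X \right)} = - X + X = 0$)
$b{\left(-5 + 8 \right)} F{\left(-123,154 \right)} = 0 \left(154 - 123\right) = 0 \cdot 31 = 0$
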